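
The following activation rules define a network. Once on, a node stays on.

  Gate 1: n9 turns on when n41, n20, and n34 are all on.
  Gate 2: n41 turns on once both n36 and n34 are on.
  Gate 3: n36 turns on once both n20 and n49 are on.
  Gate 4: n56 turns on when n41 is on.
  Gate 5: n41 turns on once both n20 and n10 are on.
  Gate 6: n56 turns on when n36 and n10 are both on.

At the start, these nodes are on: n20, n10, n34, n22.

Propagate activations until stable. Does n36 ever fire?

No

n36 would need n20 and n49 (Gate 3), but n49 never turns on.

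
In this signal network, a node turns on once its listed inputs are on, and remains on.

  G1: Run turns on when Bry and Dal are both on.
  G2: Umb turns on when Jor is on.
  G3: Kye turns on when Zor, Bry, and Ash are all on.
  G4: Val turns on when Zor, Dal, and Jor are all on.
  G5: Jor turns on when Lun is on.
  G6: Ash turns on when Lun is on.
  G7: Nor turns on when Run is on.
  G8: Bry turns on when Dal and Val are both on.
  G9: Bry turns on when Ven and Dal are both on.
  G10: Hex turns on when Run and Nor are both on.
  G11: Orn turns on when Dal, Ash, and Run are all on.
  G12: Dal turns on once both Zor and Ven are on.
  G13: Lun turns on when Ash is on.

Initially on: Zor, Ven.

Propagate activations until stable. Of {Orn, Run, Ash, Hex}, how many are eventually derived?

2

G12: Zor and Ven on → Dal on.
Ven and Dal are on, so Bry turns on (G9).
G1: Bry and Dal on → Run on.
Run is on, so Nor turns on (G7).
G10: Run and Nor on → Hex on.
Orn would need Dal, Ash, and Run (G11), but Ash never turns on.
Run: reached.
Ash would need Lun (G6), but Lun never turns on.
Hex: reached.
Reached: Run and Hex — 2 of the 4.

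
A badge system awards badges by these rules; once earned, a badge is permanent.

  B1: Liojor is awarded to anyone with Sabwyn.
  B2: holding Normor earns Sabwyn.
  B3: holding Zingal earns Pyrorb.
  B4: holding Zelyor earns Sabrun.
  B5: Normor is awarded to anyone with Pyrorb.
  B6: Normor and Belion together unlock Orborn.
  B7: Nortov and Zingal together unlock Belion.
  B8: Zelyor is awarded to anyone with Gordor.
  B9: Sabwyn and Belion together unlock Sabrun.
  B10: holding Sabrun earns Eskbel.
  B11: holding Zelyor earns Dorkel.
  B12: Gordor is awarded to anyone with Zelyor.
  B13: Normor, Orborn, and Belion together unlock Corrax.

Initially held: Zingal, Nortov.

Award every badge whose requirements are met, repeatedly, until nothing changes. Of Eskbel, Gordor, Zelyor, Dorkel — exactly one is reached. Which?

Eskbel

With Nortov and Zingal, Belion is earned (B7).
With Zingal, Pyrorb is earned (B3).
With Pyrorb, Normor is earned (B5).
With Normor, Sabwyn is earned (B2).
With Sabwyn and Belion, Sabrun is earned (B9).
With Sabrun, Eskbel is earned (B10).
Gordor would need Zelyor (B12), but Zelyor is never earned. Zelyor would need Gordor (B8), but Gordor is never earned. Dorkel would need Zelyor (B11), but Zelyor is never earned.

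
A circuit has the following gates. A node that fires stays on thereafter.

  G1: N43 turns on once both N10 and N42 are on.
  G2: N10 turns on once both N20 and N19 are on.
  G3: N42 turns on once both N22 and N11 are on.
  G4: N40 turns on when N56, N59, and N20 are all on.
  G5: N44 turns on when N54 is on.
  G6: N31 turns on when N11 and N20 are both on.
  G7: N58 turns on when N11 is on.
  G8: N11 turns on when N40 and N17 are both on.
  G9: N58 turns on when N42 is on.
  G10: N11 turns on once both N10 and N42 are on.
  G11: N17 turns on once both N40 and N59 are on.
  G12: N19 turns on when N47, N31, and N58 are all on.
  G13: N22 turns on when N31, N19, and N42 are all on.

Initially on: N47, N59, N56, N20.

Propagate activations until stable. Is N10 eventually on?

Yes

G4: N56, N59, and N20 on → N40 on.
G11: N40 and N59 on → N17 on.
G8: N40 and N17 on → N11 on.
N11 is on, so N58 turns on (G7).
G6: N11 and N20 on → N31 on.
G12: N47, N31, and N58 on → N19 on.
N20 and N19 are on, so N10 turns on (G2).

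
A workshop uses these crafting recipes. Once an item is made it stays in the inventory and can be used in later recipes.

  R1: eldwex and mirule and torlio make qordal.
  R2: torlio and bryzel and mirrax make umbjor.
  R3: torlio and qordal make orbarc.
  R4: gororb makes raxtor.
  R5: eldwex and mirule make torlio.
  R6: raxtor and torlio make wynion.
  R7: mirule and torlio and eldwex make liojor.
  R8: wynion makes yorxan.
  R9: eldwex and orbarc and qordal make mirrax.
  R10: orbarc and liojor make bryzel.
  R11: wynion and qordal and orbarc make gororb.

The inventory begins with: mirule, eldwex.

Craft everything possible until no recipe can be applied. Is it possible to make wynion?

No

wynion would need raxtor and torlio (R6), but raxtor is never obtained.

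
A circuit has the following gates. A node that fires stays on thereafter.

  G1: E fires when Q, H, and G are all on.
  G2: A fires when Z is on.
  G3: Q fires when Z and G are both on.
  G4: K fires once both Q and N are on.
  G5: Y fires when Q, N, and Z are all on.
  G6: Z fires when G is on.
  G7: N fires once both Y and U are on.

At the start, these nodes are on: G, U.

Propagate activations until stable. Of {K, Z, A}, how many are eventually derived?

2

G is on, so Z fires (G6).
G2: Z on → A on.
K would need Q and N (G4), but N never turns on.
Z: reached.
A: reached.
Reached: Z and A — 2 of the 3.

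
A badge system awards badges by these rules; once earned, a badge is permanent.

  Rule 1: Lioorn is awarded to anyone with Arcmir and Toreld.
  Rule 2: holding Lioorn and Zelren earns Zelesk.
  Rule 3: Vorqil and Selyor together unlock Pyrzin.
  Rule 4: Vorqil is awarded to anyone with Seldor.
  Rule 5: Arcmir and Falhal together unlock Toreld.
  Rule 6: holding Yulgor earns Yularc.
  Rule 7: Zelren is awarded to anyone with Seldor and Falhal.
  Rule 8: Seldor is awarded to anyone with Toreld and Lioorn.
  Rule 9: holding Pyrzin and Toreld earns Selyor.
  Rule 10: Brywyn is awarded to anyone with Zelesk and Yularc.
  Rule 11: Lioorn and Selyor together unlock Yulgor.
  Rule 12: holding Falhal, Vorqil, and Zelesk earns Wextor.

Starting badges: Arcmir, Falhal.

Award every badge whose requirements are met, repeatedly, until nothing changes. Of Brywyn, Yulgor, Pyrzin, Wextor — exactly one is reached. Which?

With Arcmir and Falhal, Toreld is earned (Rule 5).
With Arcmir and Toreld, Lioorn is earned (Rule 1).
With Toreld and Lioorn, Seldor is earned (Rule 8).
With Seldor, Vorqil is earned (Rule 4).
With Seldor and Falhal, Zelren is earned (Rule 7).
With Lioorn and Zelren, Zelesk is earned (Rule 2).
With Falhal, Vorqil, and Zelesk, Wextor is earned (Rule 12).
Pyrzin would need Vorqil and Selyor (Rule 3), but Selyor is never earned. Brywyn would need Zelesk and Yularc (Rule 10), but Yularc is never earned. Yulgor would need Lioorn and Selyor (Rule 11), but Selyor is never earned.

Wextor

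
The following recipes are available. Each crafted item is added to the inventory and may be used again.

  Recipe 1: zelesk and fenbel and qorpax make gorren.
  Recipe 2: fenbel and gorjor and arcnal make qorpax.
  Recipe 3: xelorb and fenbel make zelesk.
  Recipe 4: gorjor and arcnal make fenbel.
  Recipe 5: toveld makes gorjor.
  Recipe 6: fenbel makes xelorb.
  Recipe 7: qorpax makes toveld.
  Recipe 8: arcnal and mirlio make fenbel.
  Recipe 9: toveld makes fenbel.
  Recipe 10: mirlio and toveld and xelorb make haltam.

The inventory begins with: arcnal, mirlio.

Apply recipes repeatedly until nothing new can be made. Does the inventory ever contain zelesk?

arcnal and mirlio → fenbel (Recipe 8).
Using Recipe 6, fenbel makes xelorb.
Using Recipe 3, xelorb and fenbel make zelesk.

Yes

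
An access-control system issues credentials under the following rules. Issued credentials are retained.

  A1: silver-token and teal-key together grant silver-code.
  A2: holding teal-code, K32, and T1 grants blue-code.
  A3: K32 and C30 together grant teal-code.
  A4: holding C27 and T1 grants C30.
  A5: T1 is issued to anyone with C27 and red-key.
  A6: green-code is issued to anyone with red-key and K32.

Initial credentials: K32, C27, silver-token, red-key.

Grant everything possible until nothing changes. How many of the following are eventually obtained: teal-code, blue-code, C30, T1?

Holding C27 and red-key grants T1 (A5).
Holding C27 and T1 grants C30 (A4).
Holding K32 and C30 grants teal-code (A3).
Holding teal-code, K32, and T1 grants blue-code (A2).
teal-code: reached.
blue-code: reached.
C30: reached.
T1: reached.
All 4 are reached.

4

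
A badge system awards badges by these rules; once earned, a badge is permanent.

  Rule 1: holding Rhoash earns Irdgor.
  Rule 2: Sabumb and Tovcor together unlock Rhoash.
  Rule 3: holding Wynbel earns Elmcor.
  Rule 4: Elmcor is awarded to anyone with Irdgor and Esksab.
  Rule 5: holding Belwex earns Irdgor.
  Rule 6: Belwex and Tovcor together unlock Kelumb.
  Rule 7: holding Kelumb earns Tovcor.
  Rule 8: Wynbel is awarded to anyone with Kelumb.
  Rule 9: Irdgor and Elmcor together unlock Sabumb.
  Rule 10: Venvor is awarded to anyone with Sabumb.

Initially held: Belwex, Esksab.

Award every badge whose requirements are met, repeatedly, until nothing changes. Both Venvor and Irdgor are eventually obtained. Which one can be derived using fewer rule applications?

Irdgor

Irdgor: With Belwex, Irdgor is earned (Rule 5). [1 rule application]
Venvor: With Belwex, Irdgor is earned (Rule 5). With Irdgor and Esksab, Elmcor is earned (Rule 4). With Irdgor and Elmcor, Sabumb is earned (Rule 9). With Sabumb, Venvor is earned (Rule 10). [4 rule applications]
Irdgor needs fewer.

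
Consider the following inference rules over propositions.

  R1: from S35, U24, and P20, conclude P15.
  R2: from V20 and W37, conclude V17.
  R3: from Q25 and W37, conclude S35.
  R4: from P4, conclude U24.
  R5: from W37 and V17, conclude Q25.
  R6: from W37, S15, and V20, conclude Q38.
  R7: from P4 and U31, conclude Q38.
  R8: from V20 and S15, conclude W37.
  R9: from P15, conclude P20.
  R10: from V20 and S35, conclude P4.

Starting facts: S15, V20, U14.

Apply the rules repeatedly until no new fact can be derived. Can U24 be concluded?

From V20 and S15, R8 gives W37.
From V20 and W37, R2 gives V17.
From W37 and V17, R5 gives Q25.
Q25 and W37 hold, so S35 follows (R3).
From V20 and S35, R10 gives P4.
From P4, R4 gives U24.

Yes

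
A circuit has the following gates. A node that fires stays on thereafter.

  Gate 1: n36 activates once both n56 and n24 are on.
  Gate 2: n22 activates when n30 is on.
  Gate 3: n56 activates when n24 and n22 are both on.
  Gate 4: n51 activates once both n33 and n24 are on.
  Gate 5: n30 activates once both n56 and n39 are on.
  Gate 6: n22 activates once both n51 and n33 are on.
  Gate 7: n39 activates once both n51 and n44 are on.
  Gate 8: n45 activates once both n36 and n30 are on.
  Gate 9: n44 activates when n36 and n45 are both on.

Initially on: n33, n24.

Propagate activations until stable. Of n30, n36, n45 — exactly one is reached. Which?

n33 and n24 are on, so n51 activates (Gate 4).
Gate 6: n51 and n33 on → n22 on.
n24 and n22 are on, so n56 activates (Gate 3).
Gate 1: n56 and n24 on → n36 on.
n45 would need n36 and n30 (Gate 8), but n30 never turns on. n30 would need n56 and n39 (Gate 5), but n39 never turns on.

n36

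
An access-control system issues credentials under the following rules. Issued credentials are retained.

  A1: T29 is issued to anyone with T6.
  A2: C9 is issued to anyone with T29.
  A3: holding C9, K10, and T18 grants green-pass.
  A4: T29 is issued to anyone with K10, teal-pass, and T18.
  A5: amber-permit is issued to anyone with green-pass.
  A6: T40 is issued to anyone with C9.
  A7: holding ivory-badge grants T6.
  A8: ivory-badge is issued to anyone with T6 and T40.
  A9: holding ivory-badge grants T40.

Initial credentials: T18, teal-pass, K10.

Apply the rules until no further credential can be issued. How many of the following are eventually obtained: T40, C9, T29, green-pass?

Holding K10, teal-pass, and T18 grants T29 (A4).
Holding T29 grants C9 (A2).
Holding C9, K10, and T18 grants green-pass (A3).
Holding C9 grants T40 (A6).
T40: reached.
C9: reached.
T29: reached.
green-pass: reached.
All 4 are reached.

4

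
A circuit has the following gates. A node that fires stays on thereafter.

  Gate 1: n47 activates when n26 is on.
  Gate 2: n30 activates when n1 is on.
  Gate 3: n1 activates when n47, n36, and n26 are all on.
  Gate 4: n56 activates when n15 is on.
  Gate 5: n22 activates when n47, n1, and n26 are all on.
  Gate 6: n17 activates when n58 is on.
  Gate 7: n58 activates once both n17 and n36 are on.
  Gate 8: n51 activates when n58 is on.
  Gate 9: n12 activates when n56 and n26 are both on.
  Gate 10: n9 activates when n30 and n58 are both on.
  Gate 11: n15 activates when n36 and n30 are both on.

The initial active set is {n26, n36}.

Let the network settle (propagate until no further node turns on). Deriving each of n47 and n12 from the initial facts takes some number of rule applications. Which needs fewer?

n47

n47: Gate 1: n26 on → n47 on. [1 rule application]
n12: n26 is on, so n47 activates (Gate 1). Gate 3: n47, n36, and n26 on → n1 on. Gate 2: n1 on → n30 on. Gate 11: n36 and n30 on → n15 on. Gate 4: n15 on → n56 on. n56 and n26 are on, so n12 activates (Gate 9). [6 rule applications]
n47 needs fewer.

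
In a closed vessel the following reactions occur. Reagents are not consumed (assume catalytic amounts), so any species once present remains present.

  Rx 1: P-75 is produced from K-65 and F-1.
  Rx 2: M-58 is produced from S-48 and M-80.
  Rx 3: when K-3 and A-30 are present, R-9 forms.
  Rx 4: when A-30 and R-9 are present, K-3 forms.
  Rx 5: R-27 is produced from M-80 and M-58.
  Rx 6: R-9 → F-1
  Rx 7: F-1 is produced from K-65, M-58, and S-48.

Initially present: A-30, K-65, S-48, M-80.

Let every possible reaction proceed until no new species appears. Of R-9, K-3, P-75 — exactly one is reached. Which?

P-75

S-48 and M-80 present → M-58 forms (Rx 2).
K-65, M-58, and S-48 present → F-1 forms (Rx 7).
K-65 and F-1 present → P-75 forms (Rx 1).
R-9 would need K-3 and A-30 (Rx 3), but K-3 never forms. K-3 would need A-30 and R-9 (Rx 4), but R-9 never forms.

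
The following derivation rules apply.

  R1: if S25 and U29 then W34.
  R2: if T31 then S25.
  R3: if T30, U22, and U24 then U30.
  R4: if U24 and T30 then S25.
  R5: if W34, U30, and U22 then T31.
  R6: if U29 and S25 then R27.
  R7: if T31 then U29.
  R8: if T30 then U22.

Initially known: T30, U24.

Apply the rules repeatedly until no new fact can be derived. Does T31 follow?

No

T31 would need W34, U30, and U22 (R5), but W34 is never established.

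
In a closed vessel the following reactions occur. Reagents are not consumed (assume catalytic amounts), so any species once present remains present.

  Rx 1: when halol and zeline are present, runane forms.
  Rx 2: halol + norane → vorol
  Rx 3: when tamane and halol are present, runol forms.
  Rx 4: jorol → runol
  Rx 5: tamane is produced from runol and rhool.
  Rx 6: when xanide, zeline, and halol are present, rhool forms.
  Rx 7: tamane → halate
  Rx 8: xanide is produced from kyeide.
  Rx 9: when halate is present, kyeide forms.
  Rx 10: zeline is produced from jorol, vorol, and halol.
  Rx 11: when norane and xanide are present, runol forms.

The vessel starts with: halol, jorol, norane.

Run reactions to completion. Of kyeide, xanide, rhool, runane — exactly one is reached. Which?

runane

halol and norane present → vorol forms (Rx 2).
jorol, vorol, and halol present → zeline forms (Rx 10).
halol and zeline present → runane forms (Rx 1).
rhool would need xanide, zeline, and halol (Rx 6), but xanide never forms. kyeide would need halate (Rx 9), but halate never forms. xanide would need kyeide (Rx 8), but kyeide never forms.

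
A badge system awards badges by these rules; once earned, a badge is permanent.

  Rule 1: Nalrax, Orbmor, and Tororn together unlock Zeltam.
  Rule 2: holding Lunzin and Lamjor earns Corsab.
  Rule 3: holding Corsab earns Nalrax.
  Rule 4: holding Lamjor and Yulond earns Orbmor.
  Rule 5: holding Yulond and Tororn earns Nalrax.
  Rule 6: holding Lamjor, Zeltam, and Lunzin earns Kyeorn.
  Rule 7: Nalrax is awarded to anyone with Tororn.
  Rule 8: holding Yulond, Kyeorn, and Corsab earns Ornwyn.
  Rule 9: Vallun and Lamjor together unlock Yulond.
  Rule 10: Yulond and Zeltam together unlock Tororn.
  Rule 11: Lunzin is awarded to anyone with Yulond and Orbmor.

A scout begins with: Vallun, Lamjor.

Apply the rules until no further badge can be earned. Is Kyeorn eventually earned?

Kyeorn would need Lamjor, Zeltam, and Lunzin (Rule 6), but Zeltam is never earned.

No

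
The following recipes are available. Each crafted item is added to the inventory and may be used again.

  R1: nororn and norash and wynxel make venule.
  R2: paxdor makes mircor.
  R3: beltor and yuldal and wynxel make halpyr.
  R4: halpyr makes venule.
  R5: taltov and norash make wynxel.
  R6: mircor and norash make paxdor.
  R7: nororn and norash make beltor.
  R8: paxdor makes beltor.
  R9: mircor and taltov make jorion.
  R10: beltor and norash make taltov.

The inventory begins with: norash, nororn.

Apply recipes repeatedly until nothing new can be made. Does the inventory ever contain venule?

Using R7, nororn and norash make beltor.
beltor and norash → taltov (R10).
Using R5, taltov and norash make wynxel.
nororn and norash and wynxel → venule (R1).

Yes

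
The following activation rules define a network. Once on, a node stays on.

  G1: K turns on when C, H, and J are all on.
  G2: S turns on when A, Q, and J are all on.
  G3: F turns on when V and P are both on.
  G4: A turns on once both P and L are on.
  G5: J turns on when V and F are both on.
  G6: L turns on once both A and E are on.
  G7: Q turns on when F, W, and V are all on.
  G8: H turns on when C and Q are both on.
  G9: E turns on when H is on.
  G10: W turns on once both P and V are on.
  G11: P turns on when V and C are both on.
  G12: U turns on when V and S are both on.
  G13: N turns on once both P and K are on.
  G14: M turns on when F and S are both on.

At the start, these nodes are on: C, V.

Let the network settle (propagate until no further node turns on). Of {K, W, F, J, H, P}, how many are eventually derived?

6

G11: V and C on → P on.
V and P are on, so F turns on (G3).
P and V are on, so W turns on (G10).
G5: V and F on → J on.
F, W, and V are on, so Q turns on (G7).
G8: C and Q on → H on.
G1: C, H, and J on → K on.
K: reached.
W: reached.
F: reached.
J: reached.
H: reached.
P: reached.
All 6 are reached.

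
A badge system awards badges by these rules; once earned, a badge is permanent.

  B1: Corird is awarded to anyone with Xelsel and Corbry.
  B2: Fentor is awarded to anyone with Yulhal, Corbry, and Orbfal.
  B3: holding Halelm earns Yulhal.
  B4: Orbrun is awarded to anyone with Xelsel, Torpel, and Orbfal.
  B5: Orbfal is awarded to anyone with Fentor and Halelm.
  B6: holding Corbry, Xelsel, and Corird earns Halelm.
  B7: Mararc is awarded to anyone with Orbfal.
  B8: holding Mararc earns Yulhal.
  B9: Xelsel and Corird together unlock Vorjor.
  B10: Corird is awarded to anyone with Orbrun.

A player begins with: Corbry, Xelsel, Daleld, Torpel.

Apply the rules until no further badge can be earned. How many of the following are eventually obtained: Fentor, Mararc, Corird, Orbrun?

With Xelsel and Corbry, Corird is earned (B1).
Fentor would need Yulhal, Corbry, and Orbfal (B2), but Orbfal is never earned.
Mararc would need Orbfal (B7), but Orbfal is never earned.
Corird: reached.
Orbrun would need Xelsel, Torpel, and Orbfal (B4), but Orbfal is never earned.
Reached: Corird — 1 of the 4.

1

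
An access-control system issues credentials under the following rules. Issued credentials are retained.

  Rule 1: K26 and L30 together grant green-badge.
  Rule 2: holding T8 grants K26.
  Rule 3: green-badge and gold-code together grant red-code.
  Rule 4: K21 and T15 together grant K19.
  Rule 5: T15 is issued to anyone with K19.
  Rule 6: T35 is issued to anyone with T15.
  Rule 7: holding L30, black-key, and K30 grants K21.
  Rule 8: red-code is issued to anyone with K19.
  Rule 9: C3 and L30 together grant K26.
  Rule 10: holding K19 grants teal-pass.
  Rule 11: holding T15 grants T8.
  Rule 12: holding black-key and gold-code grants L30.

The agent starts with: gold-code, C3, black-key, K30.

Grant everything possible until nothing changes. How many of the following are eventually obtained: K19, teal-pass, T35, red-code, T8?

1

Holding black-key and gold-code grants L30 (Rule 12).
Holding C3 and L30 grants K26 (Rule 9).
Holding K26 and L30 grants green-badge (Rule 1).
Holding green-badge and gold-code grants red-code (Rule 3).
K19 would need K21 and T15 (Rule 4), but T15 is never granted.
teal-pass would need K19 (Rule 10), but K19 is never granted.
T35 would need T15 (Rule 6), but T15 is never granted.
red-code: reached.
T8 would need T15 (Rule 11), but T15 is never granted.
Reached: red-code — 1 of the 5.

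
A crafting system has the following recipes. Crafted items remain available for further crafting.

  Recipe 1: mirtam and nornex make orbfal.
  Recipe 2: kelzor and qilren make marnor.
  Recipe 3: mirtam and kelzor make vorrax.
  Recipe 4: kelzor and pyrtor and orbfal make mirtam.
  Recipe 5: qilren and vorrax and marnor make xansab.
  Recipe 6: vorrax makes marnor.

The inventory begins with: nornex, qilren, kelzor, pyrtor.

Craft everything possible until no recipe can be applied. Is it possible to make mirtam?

No

mirtam would need kelzor, pyrtor, and orbfal (Recipe 4), but orbfal is never obtained.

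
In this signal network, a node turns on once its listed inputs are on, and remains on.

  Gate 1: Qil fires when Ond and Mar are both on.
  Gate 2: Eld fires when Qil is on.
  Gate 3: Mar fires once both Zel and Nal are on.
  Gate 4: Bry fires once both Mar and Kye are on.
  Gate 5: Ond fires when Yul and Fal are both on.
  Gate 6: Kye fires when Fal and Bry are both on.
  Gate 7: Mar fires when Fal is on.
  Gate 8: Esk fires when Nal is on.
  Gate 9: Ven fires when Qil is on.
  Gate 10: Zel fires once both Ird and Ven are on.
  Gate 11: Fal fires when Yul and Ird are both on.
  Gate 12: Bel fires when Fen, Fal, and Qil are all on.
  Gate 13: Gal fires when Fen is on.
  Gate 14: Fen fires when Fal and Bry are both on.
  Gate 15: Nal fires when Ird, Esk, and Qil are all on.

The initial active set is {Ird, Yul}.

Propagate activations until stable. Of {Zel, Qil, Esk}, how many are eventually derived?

2

Gate 11: Yul and Ird on → Fal on.
Fal is on, so Mar fires (Gate 7).
Yul and Fal are on, so Ond fires (Gate 5).
Ond and Mar are on, so Qil fires (Gate 1).
Qil is on, so Ven fires (Gate 9).
Ird and Ven are on, so Zel fires (Gate 10).
Zel: reached.
Qil: reached.
Esk would need Nal (Gate 8), but Nal never turns on.
Reached: Zel and Qil — 2 of the 3.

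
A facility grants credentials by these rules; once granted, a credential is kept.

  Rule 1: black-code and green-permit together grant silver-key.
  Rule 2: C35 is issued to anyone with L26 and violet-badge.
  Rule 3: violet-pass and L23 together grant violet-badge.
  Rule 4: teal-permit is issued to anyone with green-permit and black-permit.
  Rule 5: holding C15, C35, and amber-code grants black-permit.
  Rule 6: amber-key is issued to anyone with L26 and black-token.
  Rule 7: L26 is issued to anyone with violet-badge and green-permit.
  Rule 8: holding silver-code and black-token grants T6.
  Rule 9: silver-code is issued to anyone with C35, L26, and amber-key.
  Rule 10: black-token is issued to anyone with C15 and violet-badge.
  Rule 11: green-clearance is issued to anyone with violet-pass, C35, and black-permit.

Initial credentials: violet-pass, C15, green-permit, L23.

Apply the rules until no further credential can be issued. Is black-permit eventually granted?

No

black-permit would need C15, C35, and amber-code (Rule 5), but amber-code is never granted.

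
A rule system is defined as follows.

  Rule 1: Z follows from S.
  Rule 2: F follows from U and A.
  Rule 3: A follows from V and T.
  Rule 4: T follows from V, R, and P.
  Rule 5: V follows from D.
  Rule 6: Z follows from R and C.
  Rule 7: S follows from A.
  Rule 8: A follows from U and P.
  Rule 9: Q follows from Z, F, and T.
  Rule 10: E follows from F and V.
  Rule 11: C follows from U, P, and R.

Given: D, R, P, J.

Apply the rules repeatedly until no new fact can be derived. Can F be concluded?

F would need U and A (Rule 2), but U is never established.

No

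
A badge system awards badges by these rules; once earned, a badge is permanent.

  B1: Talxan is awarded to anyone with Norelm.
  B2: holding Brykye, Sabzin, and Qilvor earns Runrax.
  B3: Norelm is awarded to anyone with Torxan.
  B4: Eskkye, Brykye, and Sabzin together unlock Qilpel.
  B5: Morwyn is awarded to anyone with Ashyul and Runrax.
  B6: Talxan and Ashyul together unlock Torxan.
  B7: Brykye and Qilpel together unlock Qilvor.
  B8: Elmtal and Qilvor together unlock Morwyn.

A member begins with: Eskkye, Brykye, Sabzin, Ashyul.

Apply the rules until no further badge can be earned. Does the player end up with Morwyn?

Yes

With Eskkye, Brykye, and Sabzin, Qilpel is earned (B4).
With Brykye and Qilpel, Qilvor is earned (B7).
With Brykye, Sabzin, and Qilvor, Runrax is earned (B2).
With Ashyul and Runrax, Morwyn is earned (B5).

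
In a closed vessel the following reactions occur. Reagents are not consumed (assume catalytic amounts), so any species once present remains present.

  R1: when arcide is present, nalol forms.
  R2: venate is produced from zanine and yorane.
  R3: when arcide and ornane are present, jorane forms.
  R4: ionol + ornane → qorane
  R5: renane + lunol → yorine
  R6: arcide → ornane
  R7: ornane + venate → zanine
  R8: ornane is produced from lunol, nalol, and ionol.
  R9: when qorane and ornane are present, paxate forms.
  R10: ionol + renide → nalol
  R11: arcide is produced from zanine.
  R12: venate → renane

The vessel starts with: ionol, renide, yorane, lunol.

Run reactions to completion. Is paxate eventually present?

Yes

ionol and renide present → nalol forms (R10).
lunol, nalol, and ionol present → ornane forms (R8).
ionol and ornane present → qorane forms (R4).
qorane and ornane present → paxate forms (R9).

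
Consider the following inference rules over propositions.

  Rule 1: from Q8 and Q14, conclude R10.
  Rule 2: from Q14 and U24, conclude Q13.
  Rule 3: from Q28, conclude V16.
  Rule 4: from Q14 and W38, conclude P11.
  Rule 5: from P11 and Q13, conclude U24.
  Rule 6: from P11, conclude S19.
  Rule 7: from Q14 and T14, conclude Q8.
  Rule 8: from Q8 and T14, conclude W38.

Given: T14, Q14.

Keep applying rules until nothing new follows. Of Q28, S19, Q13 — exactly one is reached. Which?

From Q14 and T14, Rule 7 gives Q8.
Q8 and T14 hold, so W38 follows (Rule 8).
From Q14 and W38, Rule 4 gives P11.
From P11, Rule 6 gives S19.
Q13 would need Q14 and U24 (Rule 2), but U24 is never established. No rule produces Q28, and it is not given.

S19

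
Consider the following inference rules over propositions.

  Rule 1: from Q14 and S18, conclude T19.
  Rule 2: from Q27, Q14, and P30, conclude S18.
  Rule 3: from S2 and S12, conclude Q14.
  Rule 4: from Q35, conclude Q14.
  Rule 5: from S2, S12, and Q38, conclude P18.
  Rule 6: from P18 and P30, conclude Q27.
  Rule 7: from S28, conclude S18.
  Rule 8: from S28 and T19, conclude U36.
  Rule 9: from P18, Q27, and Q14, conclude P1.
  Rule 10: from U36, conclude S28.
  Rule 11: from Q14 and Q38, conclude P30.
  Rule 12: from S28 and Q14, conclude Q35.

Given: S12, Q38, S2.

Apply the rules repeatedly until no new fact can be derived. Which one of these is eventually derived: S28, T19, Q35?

From S2, S12, and Q38, Rule 5 gives P18.
S2 and S12 hold, so Q14 follows (Rule 3).
Q14 and Q38 hold, so P30 follows (Rule 11).
P18 and P30 hold, so Q27 follows (Rule 6).
From Q27, Q14, and P30, Rule 2 gives S18.
From Q14 and S18, Rule 1 gives T19.
Q35 would need S28 and Q14 (Rule 12), but S28 is never established. S28 would need U36 (Rule 10), but U36 is never established.

T19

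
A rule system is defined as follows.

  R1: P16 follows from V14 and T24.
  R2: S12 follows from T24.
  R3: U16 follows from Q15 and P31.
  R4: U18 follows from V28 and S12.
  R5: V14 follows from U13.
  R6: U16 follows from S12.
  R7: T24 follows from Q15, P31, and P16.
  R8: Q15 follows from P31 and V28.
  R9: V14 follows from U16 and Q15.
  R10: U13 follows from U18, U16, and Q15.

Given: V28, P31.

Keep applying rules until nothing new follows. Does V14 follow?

Yes

From P31 and V28, R8 gives Q15.
Q15 and P31 hold, so U16 follows (R3).
From U16 and Q15, R9 gives V14.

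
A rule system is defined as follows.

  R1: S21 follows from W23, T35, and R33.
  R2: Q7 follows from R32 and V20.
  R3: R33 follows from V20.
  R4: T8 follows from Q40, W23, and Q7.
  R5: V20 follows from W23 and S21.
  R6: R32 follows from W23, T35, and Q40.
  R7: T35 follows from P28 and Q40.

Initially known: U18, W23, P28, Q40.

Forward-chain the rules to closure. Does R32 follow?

Yes

From P28 and Q40, R7 gives T35.
W23, T35, and Q40 hold, so R32 follows (R6).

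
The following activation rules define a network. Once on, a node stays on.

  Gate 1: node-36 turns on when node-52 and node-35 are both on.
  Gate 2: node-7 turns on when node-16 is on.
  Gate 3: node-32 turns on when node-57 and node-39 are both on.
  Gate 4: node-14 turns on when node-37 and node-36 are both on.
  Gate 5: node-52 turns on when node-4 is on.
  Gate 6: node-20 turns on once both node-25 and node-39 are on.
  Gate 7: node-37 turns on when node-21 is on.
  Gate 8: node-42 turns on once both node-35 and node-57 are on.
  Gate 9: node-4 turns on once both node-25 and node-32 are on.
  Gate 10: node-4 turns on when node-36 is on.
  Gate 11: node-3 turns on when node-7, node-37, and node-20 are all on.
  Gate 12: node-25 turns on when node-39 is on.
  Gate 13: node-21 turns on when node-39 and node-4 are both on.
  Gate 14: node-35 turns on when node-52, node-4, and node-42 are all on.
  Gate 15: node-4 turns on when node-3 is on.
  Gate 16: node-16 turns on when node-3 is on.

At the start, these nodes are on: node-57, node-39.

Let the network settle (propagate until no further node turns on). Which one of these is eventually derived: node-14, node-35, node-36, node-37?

node-57 and node-39 are on, so node-32 turns on (Gate 3).
node-39 is on, so node-25 turns on (Gate 12).
Gate 9: node-25 and node-32 on → node-4 on.
node-39 and node-4 are on, so node-21 turns on (Gate 13).
Gate 7: node-21 on → node-37 on.
node-36 would need node-52 and node-35 (Gate 1), but node-35 never turns on. node-14 would need node-37 and node-36 (Gate 4), but node-36 never turns on. node-35 would need node-52, node-4, and node-42 (Gate 14), but node-42 never turns on.

node-37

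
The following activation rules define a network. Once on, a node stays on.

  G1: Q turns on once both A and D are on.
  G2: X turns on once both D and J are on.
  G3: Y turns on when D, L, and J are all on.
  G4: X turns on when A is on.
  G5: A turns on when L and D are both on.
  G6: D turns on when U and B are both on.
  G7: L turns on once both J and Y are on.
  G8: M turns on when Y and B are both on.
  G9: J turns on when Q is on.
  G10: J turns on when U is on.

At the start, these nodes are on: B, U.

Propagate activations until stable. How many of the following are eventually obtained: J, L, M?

1

U is on, so J turns on (G10).
J: reached.
L would need J and Y (G7), but Y never turns on.
M would need Y and B (G8), but Y never turns on.
Reached: J — 1 of the 3.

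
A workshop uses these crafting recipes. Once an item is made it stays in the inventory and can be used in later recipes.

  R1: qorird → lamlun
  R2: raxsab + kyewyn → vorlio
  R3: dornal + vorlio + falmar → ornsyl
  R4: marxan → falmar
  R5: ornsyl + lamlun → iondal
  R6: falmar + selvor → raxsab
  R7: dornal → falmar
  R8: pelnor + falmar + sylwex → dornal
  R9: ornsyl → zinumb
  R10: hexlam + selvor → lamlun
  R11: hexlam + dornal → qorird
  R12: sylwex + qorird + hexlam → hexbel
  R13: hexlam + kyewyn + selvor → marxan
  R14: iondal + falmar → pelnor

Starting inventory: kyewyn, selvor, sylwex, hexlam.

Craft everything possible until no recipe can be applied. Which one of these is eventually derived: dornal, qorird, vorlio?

Using R13, hexlam, kyewyn, and selvor make marxan.
Using R4, marxan makes falmar.
falmar + selvor → raxsab (R6).
raxsab + kyewyn → vorlio (R2).
qorird would need hexlam and dornal (R11), but dornal is never obtained. dornal would need pelnor, falmar, and sylwex (R8), but pelnor is never obtained.

vorlio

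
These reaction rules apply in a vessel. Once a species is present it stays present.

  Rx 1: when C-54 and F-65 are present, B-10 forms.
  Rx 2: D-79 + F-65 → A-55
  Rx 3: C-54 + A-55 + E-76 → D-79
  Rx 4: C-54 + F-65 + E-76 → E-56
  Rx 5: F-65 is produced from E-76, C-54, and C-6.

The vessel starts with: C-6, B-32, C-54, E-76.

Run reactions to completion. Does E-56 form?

Yes

E-76, C-54, and C-6 present → F-65 forms (Rx 5).
C-54, F-65, and E-76 present → E-56 forms (Rx 4).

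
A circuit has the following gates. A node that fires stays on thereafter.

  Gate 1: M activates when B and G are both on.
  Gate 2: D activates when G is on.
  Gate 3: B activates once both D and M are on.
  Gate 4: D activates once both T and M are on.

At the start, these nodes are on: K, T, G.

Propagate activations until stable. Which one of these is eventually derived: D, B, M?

Gate 2: G on → D on.
M would need B and G (Gate 1), but B never turns on. B would need D and M (Gate 3), but M never turns on.

D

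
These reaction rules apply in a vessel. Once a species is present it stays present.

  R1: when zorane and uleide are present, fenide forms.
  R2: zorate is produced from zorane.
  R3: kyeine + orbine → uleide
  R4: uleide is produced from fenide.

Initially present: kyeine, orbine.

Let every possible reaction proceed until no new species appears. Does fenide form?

No

fenide would need zorane and uleide (R1), but zorane never forms.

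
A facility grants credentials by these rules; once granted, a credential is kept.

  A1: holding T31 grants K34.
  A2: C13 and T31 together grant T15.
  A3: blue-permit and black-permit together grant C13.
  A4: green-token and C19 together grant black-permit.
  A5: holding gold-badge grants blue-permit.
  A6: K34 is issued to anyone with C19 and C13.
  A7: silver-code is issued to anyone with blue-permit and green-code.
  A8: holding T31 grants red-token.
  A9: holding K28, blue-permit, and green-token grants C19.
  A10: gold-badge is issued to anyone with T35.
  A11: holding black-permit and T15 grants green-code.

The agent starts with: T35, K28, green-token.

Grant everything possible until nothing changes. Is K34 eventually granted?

Holding T35 grants gold-badge (A10).
Holding gold-badge grants blue-permit (A5).
Holding K28, blue-permit, and green-token grants C19 (A9).
Holding green-token and C19 grants black-permit (A4).
Holding blue-permit and black-permit grants C13 (A3).
Holding C19 and C13 grants K34 (A6).

Yes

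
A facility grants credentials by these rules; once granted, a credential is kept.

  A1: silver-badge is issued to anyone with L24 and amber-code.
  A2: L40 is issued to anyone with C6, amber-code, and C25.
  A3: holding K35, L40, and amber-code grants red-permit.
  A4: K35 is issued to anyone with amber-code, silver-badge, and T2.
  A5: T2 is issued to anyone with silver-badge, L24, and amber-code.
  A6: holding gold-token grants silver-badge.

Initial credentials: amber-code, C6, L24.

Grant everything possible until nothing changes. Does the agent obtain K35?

Yes

Holding L24 and amber-code grants silver-badge (A1).
Holding silver-badge, L24, and amber-code grants T2 (A5).
Holding amber-code, silver-badge, and T2 grants K35 (A4).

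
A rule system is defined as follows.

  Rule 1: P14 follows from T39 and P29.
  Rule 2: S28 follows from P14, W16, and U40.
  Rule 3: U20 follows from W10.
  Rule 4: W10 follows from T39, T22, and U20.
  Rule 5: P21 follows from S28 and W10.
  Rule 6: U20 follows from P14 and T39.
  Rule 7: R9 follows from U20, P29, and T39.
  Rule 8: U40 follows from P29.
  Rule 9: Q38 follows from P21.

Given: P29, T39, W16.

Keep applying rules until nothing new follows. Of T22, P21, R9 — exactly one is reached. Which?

T39 and P29 hold, so P14 follows (Rule 1).
From P14 and T39, Rule 6 gives U20.
U20, P29, and T39 hold, so R9 follows (Rule 7).
P21 would need S28 and W10 (Rule 5), but W10 is never established. No rule produces T22, and it is not given.

R9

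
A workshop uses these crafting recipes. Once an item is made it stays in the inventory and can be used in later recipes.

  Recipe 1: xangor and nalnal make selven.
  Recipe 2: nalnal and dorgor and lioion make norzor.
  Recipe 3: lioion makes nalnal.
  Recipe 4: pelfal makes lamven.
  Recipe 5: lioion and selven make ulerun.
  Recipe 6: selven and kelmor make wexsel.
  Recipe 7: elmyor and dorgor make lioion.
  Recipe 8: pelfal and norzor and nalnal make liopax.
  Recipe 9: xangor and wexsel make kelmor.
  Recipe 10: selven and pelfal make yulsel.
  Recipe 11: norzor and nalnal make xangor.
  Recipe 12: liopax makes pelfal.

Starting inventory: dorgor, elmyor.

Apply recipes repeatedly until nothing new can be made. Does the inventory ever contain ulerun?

Yes

Using Recipe 7, elmyor and dorgor make lioion.
lioion → nalnal (Recipe 3).
nalnal and dorgor and lioion → norzor (Recipe 2).
Using Recipe 11, norzor and nalnal make xangor.
Using Recipe 1, xangor and nalnal make selven.
lioion and selven → ulerun (Recipe 5).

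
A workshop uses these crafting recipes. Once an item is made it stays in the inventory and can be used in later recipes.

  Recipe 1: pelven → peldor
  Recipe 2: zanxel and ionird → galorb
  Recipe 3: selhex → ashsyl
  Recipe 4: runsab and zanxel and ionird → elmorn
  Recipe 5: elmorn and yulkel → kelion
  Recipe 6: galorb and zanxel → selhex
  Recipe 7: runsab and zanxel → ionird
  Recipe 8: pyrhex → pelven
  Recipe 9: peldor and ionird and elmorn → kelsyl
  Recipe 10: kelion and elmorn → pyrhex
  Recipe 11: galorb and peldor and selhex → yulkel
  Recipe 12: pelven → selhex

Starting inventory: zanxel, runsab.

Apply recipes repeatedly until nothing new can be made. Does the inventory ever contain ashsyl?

Using Recipe 7, runsab and zanxel make ionird.
zanxel and ionird → galorb (Recipe 2).
galorb and zanxel → selhex (Recipe 6).
selhex → ashsyl (Recipe 3).

Yes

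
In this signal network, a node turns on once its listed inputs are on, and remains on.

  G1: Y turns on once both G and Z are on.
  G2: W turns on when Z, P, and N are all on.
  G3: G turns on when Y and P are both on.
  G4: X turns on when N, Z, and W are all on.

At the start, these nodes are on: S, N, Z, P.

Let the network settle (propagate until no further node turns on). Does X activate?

Yes

Z, P, and N are on, so W turns on (G2).
N, Z, and W are on, so X turns on (G4).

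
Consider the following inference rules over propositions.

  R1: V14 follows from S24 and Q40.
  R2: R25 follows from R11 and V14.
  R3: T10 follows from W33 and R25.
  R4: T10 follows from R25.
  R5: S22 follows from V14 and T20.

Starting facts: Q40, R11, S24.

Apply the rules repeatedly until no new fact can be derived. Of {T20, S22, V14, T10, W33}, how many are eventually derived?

S24 and Q40 hold, so V14 follows (R1).
R11 and V14 hold, so R25 follows (R2).
R25 holds, so T10 follows (R4).
No rule produces T20, and it is not given.
S22 would need V14 and T20 (R5), but T20 is never established.
V14: reached.
T10: reached.
No rule produces W33, and it is not given.
Reached: V14 and T10 — 2 of the 5.

2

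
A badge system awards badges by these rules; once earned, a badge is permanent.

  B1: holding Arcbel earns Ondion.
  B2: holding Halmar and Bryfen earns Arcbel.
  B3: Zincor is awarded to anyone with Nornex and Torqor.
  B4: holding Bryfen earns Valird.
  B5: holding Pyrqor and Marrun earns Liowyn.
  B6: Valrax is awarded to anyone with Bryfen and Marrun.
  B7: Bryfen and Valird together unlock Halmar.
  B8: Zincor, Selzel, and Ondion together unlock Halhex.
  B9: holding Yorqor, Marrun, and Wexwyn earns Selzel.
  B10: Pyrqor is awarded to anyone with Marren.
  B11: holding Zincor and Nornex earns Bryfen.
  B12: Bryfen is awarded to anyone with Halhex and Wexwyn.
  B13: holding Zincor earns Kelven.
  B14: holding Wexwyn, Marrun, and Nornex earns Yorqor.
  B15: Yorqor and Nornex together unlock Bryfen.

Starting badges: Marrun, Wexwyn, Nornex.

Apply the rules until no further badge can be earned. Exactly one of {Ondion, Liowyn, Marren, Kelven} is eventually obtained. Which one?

With Wexwyn, Marrun, and Nornex, Yorqor is earned (B14).
With Yorqor and Nornex, Bryfen is earned (B15).
With Bryfen, Valird is earned (B4).
With Bryfen and Valird, Halmar is earned (B7).
With Halmar and Bryfen, Arcbel is earned (B2).
With Arcbel, Ondion is earned (B1).
No rule produces Marren, and it is not given. Liowyn would need Pyrqor and Marrun (B5), but Pyrqor is never earned. Kelven would need Zincor (B13), but Zincor is never earned.

Ondion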